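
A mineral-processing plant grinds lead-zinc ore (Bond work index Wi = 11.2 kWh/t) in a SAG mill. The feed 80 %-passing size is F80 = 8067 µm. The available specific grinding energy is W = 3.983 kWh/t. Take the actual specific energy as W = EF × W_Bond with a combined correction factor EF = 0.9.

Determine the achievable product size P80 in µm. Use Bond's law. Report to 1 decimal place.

P80 = 389.8 µm

W = 10 Wi / √P80 − 10 Wi / √F80
W_Bond = W / EF = 3.983 / 0.9 = 4.4256 kWh/t
1/√P80 = 1/√F80 + W_Bond/(10·Wi)
  = 4.4256/(10·11.2) + 1/√8067 = 0.039514 + 0.011134 = 0.050648
P80 = (1/0.050648)² = 19.7442² = 389.83 µm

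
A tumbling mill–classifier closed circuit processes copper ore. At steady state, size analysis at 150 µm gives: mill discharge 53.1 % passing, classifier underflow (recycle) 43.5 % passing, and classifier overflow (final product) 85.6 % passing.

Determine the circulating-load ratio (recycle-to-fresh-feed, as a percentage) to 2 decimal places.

CL = 338.54 %

Mass balance on the −150 µm fraction:
r = (o − d)/(d − u)
r = (85.6 − 53.1)/(53.1 − 43.5) = 32.5/9.6 = 3.3854
CL = 100·r = 338.54 %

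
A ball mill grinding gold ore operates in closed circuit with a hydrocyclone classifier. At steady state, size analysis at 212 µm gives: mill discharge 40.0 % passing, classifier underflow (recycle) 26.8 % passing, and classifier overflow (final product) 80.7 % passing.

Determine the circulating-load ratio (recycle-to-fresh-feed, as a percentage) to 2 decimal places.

CL = 308.33 %

Classifier node, passing 212 µm:
d + r·d = r·u + o → r(d−u) = o−d
r = (80.7 − 40.0)/(40.0 − 26.8) = 40.7/13.2 = 3.0833
CL = 100·r = 308.33 %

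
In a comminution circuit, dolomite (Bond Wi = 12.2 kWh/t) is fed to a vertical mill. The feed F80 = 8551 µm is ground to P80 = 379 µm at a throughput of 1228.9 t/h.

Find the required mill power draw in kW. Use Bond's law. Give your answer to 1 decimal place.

W = 10 Wi (1/√P80 − 1/√F80)  [Bond]
W = 10·12.2·(1/√379 − 1/√8551) = 10·12.2·(0.040552) = 4.9474 kWh/t
P = W·T = 4.9474·1228.9 = 6079.9 kW

P = 6079.9 kW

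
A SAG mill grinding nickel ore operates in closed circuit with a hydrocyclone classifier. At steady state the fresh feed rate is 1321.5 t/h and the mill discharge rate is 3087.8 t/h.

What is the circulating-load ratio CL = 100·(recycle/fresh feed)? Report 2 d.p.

Discharge = new feed + return, hence
R = M − F = 3087.8 − 1321.5 = 1766.3 t/h
CL = 100·R/F = 100·1766.3/1321.5 = 133.66 %

CL = 133.66 %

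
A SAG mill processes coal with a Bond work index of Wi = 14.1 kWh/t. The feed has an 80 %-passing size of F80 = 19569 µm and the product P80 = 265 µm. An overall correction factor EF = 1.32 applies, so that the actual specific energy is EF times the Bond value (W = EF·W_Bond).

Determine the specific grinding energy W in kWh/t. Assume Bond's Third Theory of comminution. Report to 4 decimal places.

W = 10 Wi / √P80 − 10 Wi / √F80
1/√265 = 0.061430;  1/√19569 = 0.007149
W = 10·14.1·(0.061430 − 0.007149) = 7.6536 kWh/t
Corrected W = EF·W_Bond = 1.32·7.6536 = 10.1028 kWh/t

W = 10.1028 kWh/t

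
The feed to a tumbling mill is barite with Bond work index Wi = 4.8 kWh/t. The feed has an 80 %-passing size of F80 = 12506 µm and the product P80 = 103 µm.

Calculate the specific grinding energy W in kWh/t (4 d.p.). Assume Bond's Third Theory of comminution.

Bond:  W = 10 Wi (1/√P − 1/√F)
1/√103 = 0.098533;  1/√12506 = 0.008942
W = 10·4.8·(0.098533 − 0.008942) = 4.3004 kWh/t

W = 4.3004 kWh/t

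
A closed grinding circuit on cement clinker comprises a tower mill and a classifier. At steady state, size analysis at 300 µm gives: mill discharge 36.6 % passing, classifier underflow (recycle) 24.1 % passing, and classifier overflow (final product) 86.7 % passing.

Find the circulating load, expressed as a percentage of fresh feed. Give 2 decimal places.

CL = 400.80 %

Let r = R/F. Size balance at 300 µm:
Fd + Rd = Ru + Fo ⇒ R/F = (o−d)/(d−u)
r = (86.7 − 36.6)/(36.6 − 24.1) = 50.1/12.5 = 4.0080
CL = 100·r = 400.80 %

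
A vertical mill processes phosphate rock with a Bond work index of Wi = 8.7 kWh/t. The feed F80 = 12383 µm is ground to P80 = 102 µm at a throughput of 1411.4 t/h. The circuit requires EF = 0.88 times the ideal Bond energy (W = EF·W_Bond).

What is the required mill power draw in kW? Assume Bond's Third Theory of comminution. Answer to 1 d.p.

P = 9728.2 kW

W = 10 Wi / √P80 − 10 Wi / √F80
W = 10·8.7·(1/√102 − 1/√12383) = 10·8.7·(0.090028) = 7.8325 kWh/t
Apply correction: 7.8325 × 0.88 = 6.8926 kWh/t
Mill draw = 6.8926 × 1411.4 = 9728.2 kW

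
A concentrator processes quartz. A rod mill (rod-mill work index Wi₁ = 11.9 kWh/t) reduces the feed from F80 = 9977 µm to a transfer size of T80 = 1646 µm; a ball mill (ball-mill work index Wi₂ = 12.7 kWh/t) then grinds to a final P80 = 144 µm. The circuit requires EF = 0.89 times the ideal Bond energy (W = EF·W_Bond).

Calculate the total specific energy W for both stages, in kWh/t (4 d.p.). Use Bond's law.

W = 10·Wi·(P80^(-½) − F80^(-½))
Stage 1 (9977→1646 µm, Wi₁=11.9): W₁ = 10·11.9·(0.024648 − 0.010012) = 1.7418 kWh/t
Stage 2 (1646→144 µm, Wi₂=12.7): W₂ = 10·12.7·(0.083333 − 0.024648) = 7.4530 kWh/t
W = W₁ + W₂ = 1.7418 + 7.4530 = 9.1948 kWh/t
With EF = 0.89: W = 9.1948·0.89 = 8.1834 kWh/t

W = 8.1834 kWh/t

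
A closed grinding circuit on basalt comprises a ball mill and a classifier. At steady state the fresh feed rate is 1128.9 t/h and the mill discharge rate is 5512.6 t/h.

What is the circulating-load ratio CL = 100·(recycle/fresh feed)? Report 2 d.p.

Steady state: M = F + R.
R = M − F = 5512.6 − 1128.9 = 4383.7 t/h
CL = 100·R/F = 100·4383.7/1128.9 = 388.32 %

CL = 388.32 %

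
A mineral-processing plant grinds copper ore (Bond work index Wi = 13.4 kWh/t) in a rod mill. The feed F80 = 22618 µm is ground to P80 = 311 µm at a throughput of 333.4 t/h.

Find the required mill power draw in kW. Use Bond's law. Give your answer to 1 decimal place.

P = 2236.3 kW

W = 10 Wi (P80^-0.5 − F80^-0.5)
W = 10·13.4·(1/√311 − 1/√22618) = 10·13.4·(0.050056) = 6.7074 kWh/t
Power = W × throughput = 6.7074 kWh/t × 333.4 t/h = 2236.3 kW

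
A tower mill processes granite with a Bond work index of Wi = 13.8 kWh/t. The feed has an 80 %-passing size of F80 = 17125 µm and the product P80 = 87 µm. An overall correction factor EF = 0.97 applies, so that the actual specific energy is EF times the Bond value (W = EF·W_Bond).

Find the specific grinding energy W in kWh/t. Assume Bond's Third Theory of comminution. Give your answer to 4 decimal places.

W = 13.3284 kWh/t

W = 10 Wi (P80^-0.5 − F80^-0.5)
1/√87 = 0.107211;  1/√17125 = 0.007642
W = 10·13.8·(0.107211 − 0.007642) = 13.7406 kWh/t
W_actual = 0.97 × 13.7406 = 13.3284 kWh/t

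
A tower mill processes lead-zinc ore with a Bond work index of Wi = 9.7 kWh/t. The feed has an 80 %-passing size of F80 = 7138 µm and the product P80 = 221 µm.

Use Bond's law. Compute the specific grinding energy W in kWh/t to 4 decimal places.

W = 5.3768 kWh/t

Bond:  W = 10 Wi (1/√P − 1/√F)
1/√221 = 0.067267;  1/√7138 = 0.011836
W = 10·9.7·(0.067267 − 0.011836) = 5.3768 kWh/t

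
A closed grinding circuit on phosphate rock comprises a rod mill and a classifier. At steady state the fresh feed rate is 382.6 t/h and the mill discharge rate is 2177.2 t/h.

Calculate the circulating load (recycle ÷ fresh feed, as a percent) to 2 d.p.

CL = 469.05 %

Discharge = new feed + return, hence
R = M − F = 2177.2 − 382.6 = 1794.6 t/h
CL = 100·R/F = 100·1794.6/382.6 = 469.05 %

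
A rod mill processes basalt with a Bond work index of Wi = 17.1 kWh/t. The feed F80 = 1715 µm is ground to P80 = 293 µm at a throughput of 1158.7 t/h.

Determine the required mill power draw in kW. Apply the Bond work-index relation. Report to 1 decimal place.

W_Bond = 10·Wi·(1/√P₈₀ − 1/√F₈₀)
W = 10·17.1·(1/√293 − 1/√1715) = 10·17.1·(0.034273) = 5.8607 kWh/t
P = W·T = 5.8607·1158.7 = 6790.8 kW

P = 6790.8 kW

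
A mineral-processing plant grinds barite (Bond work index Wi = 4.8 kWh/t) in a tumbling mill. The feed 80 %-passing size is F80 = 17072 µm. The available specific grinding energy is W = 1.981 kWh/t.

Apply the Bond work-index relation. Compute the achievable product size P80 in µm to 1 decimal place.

W = 10 Wi / √P80 − 10 Wi / √F80
P80^-0.5 = F80^-0.5 + W/(10 Wi)
  = 1.9810/(10·4.8) + 1/√17072 = 0.041271 + 0.007653 = 0.048924
P80 = (1/0.048924)² = 20.4397² = 417.78 µm

P80 = 417.8 µm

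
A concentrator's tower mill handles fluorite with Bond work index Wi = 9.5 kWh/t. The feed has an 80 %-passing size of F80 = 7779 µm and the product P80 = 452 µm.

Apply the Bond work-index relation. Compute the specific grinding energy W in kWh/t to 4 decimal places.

W = 10 Wi (P80^-0.5 − F80^-0.5)
1/√452 = 0.047036;  1/√7779 = 0.011338
W = 10·9.5·(0.047036 − 0.011338) = 3.3913 kWh/t

W = 3.3913 kWh/t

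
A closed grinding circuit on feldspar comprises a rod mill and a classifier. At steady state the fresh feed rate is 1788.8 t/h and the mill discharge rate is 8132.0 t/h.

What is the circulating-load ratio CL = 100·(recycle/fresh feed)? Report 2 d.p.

M = F + R at steady state, so:
R = M − F = 8132.0 − 1788.8 = 6343.2 t/h
CL = 100·R/F = 100·6343.2/1788.8 = 354.61 %

CL = 354.61 %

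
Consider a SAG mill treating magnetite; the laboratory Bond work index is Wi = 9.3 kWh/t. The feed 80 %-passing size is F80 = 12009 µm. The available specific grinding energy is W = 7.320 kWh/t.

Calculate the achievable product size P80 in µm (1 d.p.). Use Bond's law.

W = 10 Wi (P80^-0.5 − F80^-0.5)
⇒ 1/√P80 = W/(10·Wi) + 1/√F80
  = 7.3200/(10·9.3) + 1/√12009 = 0.078710 + 0.009125 = 0.087835
P80 = (1/0.087835)² = 11.3850² = 129.62 µm

P80 = 129.6 µm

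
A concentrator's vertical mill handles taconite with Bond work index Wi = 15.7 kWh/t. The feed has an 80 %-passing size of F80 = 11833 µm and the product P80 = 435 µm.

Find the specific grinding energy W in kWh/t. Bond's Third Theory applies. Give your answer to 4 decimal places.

W = 10·Wi·[P80^(−½) − F80^(−½)]
1/√435 = 0.047946;  1/√11833 = 0.009193
W = 10·15.7·(0.047946 − 0.009193) = 6.0843 kWh/t

W = 6.0843 kWh/t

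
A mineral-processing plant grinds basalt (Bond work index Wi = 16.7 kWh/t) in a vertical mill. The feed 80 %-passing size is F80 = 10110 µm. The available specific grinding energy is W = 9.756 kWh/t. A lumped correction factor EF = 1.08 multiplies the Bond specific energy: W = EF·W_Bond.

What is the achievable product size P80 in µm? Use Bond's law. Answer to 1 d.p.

W = 10 Wi (P80^-0.5 − F80^-0.5)
W_Bond = W / EF = 9.756 / 1.08 = 9.0333 kWh/t
P80^(−½) = W_Bond/(10 Wi) + F80^(−½)
  = 9.0333/(10·16.7) + 1/√10110 = 0.054092 + 0.009945 = 0.064037
P80 = (1/0.064037)² = 15.6159² = 243.86 µm

P80 = 243.9 µm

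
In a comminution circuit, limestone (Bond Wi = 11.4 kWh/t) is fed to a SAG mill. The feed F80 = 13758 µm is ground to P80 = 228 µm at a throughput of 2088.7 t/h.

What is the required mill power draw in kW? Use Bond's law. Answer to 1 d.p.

W = 10·Wi·(P80^(-½) − F80^(-½))
W = 10·11.4·(1/√228 − 1/√13758) = 10·11.4·(0.057701) = 6.5779 kWh/t
P_mill = W·ṁ = 6.5779·2088.7 = 13739.3 kW

P = 13739.3 kW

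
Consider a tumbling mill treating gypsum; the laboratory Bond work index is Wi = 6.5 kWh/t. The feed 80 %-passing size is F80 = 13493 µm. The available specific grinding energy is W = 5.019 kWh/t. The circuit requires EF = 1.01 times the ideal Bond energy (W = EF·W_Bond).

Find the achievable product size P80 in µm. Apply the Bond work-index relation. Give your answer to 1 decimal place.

P80 = 138.2 µm

Bond: W = 10·Wi·(1/√P80 − 1/√F80)
W_Bond = W / EF = 5.019 / 1.01 = 4.9693 kWh/t
1/√P80 = 1/√F80 + W_Bond/(10·Wi)
  = 4.9693/(10·6.5) + 1/√13493 = 0.076451 + 0.008609 = 0.085060
P80 = (1/0.085060)² = 11.7564² = 138.21 µm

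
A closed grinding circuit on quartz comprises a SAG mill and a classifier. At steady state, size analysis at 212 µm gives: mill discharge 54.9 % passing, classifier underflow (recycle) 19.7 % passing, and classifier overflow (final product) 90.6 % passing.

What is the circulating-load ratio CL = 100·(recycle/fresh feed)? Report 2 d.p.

CL = 101.42 %

Two-product formula at 212 µm:
r = (o − d)/(d − u)
r = (90.6 − 54.9)/(54.9 − 19.7) = 35.7/35.2 = 1.0142
CL = 100·r = 101.42 %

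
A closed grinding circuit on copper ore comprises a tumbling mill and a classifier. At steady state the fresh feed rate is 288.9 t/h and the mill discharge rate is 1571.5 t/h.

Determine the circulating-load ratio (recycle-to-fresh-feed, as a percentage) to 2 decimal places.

CL = 443.96 %

M = F + R at steady state, so:
R = M − F = 1571.5 − 288.9 = 1282.6 t/h
CL = 100·R/F = 100·1282.6/288.9 = 443.96 %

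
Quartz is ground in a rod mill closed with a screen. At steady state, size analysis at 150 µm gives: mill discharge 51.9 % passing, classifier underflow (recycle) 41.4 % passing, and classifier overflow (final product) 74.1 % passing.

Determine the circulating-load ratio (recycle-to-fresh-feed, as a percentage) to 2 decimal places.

CL = 211.43 %

Balance %-passing 150 µm (r = R/F):
d + r·d = r·u + o → r(d−u) = o−d
r = (74.1 − 51.9)/(51.9 − 41.4) = 22.2/10.5 = 2.1143
CL = 100·r = 211.43 %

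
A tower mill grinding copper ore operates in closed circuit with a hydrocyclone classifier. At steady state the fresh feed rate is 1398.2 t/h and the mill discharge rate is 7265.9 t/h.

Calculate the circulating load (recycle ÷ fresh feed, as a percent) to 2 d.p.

CL = 419.66 %

Steady state: M = F + R.
R = M − F = 7265.9 − 1398.2 = 5867.7 t/h
CL = 100·R/F = 100·5867.7/1398.2 = 419.66 %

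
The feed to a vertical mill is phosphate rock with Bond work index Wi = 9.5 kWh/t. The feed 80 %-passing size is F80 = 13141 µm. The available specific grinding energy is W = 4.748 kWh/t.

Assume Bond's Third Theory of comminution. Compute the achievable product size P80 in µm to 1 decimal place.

P80 = 290.2 µm

Bond: W = 10·Wi·(1/√P80 − 1/√F80)
P80^(−½) = W/(10 Wi) + F80^(−½)
  = 4.7480/(10·9.5) + 1/√13141 = 0.049979 + 0.008723 = 0.058702
P80 = (1/0.058702)² = 17.0351² = 290.19 µm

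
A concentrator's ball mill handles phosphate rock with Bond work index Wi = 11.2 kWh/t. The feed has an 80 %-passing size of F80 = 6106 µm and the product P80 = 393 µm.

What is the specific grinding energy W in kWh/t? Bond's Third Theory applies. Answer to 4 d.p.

Bond: W = 10·Wi·(1/√P80 − 1/√F80)
1/√393 = 0.050443;  1/√6106 = 0.012797
W = 10·11.2·(0.050443 − 0.012797) = 4.2163 kWh/t

W = 4.2163 kWh/t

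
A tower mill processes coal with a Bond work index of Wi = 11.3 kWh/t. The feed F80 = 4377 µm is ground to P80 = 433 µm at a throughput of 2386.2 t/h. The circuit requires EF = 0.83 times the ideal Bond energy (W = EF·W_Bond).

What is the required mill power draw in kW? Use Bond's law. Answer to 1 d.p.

Bond:  W = 10 Wi (1/√P − 1/√F)
W = 10·11.3·(1/√433 − 1/√4377) = 10·11.3·(0.032942) = 3.7224 kWh/t
With EF = 0.83: W = 3.7224·0.83 = 3.0896 kWh/t
Power = W × throughput = 3.0896 kWh/t × 2386.2 t/h = 7372.4 kW

P = 7372.4 kW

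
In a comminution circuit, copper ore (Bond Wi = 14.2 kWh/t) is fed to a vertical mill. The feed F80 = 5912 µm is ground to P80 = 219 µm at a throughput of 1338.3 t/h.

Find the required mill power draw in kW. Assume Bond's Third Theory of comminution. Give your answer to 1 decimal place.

W = 10 Wi (P80^-0.5 − F80^-0.5)
W = 10·14.2·(1/√219 − 1/√5912) = 10·14.2·(0.054568) = 7.7487 kWh/t
Power = W × throughput = 7.7487 kWh/t × 1338.3 t/h = 10370.0 kW

P = 10370.0 kW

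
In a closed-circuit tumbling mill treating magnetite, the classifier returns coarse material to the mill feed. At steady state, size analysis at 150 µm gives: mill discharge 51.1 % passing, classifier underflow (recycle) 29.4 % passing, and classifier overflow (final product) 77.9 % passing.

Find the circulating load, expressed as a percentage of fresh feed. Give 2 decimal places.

Balance %-passing 150 µm (r = R/F):
d + r·d = r·u + o → r(d−u) = o−d
r = (77.9 − 51.1)/(51.1 − 29.4) = 26.8/21.7 = 1.2350
CL = 100·r = 123.50 %

CL = 123.50 %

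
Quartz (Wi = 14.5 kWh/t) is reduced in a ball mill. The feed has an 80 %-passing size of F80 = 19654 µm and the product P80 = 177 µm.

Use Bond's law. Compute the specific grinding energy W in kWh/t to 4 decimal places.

W = 10·Wi·(P80^(-½) − F80^(-½))
1/√177 = 0.075165;  1/√19654 = 0.007133
W = 10·14.5·(0.075165 − 0.007133) = 9.8646 kWh/t

W = 9.8646 kWh/t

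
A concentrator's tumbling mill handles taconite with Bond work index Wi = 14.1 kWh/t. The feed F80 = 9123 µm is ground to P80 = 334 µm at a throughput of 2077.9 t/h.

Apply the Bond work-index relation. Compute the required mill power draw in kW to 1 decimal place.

W = 10 Wi (P80^-0.5 − F80^-0.5)
W = 10·14.1·(1/√334 − 1/√9123) = 10·14.1·(0.044248) = 6.2390 kWh/t
Mill draw = 6.2390 × 2077.9 = 12963.9 kW

P = 12963.9 kW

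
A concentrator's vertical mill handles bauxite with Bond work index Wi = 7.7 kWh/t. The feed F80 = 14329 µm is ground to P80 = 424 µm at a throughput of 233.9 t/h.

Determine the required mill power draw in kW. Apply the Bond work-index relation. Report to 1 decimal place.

P = 724.2 kW

W = 10·Wi·[P80^(−½) − F80^(−½)]
W = 10·7.7·(1/√424 − 1/√14329) = 10·7.7·(0.040210) = 3.0962 kWh/t
Mill draw = 3.0962 × 233.9 = 724.2 kW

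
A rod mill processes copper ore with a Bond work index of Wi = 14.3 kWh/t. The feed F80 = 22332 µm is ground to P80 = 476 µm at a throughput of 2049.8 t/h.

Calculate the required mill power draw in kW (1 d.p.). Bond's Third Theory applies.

W = 10 Wi / √P80 − 10 Wi / √F80
W = 10·14.3·(1/√476 − 1/√22332) = 10·14.3·(0.039143) = 5.5975 kWh/t
P_mill = W·ṁ = 5.5975·2049.8 = 11473.7 kW

P = 11473.7 kW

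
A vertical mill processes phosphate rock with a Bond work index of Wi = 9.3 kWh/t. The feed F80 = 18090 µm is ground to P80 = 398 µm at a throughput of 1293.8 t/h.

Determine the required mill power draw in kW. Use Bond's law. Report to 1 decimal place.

P = 5136.7 kW

W = 10 Wi / √P80 − 10 Wi / √F80
W = 10·9.3·(1/√398 − 1/√18090) = 10·9.3·(0.042690) = 3.9702 kWh/t
P = W·T = 3.9702·1293.8 = 5136.7 kW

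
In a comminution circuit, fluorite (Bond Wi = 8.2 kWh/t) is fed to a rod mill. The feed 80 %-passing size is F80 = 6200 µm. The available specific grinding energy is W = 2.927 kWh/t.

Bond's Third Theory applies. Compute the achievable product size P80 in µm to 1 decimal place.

W = 10 Wi (P80^-0.5 − F80^-0.5)
⇒ 1/√P80 = W/(10 Wi) + 1/√F80
  = 2.9270/(10·8.2) + 1/√6200 = 0.035695 + 0.012700 = 0.048395
P80 = (1/0.048395)² = 20.6632² = 426.97 µm

P80 = 427.0 µm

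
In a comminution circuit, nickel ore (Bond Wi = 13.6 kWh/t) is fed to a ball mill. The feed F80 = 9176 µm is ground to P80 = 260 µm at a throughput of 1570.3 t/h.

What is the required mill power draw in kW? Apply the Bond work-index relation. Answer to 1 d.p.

P = 11015.0 kW

W = 10 Wi (P80^-0.5 − F80^-0.5)
W = 10·13.6·(1/√260 − 1/√9176) = 10·13.6·(0.051578) = 7.0146 kWh/t
P_mill = W·ṁ = 7.0146·1570.3 = 11015.0 kW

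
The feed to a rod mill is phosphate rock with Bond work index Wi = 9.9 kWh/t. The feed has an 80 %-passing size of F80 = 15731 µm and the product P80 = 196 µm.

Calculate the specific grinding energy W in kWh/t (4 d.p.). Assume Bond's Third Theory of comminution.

W = 6.2821 kWh/t

Bond: W = 10·Wi·(1/√P80 − 1/√F80)
1/√196 = 0.071429;  1/√15731 = 0.007973
W = 10·9.9·(0.071429 − 0.007973) = 6.2821 kWh/t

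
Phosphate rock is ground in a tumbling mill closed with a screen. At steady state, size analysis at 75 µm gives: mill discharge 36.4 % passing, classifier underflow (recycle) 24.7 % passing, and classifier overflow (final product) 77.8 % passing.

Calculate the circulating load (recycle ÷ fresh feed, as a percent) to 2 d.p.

CL = 353.85 %

Classifier node, passing 75 µm:
(1+r)·d = r·u + o ⇒ r = (o−d)/(d−u)
r = (77.8 − 36.4)/(36.4 − 24.7) = 41.4/11.7 = 3.5385
CL = 100·r = 353.85 %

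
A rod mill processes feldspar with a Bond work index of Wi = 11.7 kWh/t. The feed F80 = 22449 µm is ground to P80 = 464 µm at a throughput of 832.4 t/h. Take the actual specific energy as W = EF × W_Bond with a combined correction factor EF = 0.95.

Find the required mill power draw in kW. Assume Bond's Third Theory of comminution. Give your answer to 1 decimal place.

Bond: W = 10·Wi·(1/√P80 − 1/√F80)
W = 10·11.7·(1/√464 − 1/√22449) = 10·11.7·(0.039750) = 4.6507 kWh/t
W_actual = 0.95 × 4.6507 = 4.4182 kWh/t
P = W·T = 4.4182·832.4 = 3677.7 kW

P = 3677.7 kW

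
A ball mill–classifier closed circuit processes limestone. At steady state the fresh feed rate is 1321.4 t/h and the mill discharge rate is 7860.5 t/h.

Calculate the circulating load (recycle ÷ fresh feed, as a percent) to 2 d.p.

M = F + R at steady state, so:
R = M − F = 7860.5 − 1321.4 = 6539.1 t/h
CL = 100·R/F = 100·6539.1/1321.4 = 494.86 %

CL = 494.86 %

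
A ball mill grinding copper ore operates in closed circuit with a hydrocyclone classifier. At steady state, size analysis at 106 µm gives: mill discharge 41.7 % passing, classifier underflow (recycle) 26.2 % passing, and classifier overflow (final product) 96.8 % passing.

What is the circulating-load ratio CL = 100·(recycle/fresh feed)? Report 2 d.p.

Let r = R/F. Size balance at 106 µm:
r = (o − d)/(d − u)
r = (96.8 − 41.7)/(41.7 − 26.2) = 55.1/15.5 = 3.5548
CL = 100·r = 355.48 %

CL = 355.48 %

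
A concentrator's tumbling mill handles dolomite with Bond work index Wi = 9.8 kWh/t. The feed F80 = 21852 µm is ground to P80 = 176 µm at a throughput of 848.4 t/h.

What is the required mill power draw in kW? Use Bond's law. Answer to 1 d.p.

Bond: W = 10·Wi·(1/√P80 − 1/√F80)
W = 10·9.8·(1/√176 − 1/√21852) = 10·9.8·(0.068613) = 6.7241 kWh/t
Power = W × throughput = 6.7241 kWh/t × 848.4 t/h = 5704.7 kW

P = 5704.7 kW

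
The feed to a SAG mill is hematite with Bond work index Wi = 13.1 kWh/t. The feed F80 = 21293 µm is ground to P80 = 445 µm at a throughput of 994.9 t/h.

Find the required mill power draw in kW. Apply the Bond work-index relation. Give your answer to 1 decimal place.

Bond: W = 10·Wi·(1/√P80 − 1/√F80)
W = 10·13.1·(1/√445 − 1/√21293) = 10·13.1·(0.040552) = 5.3123 kWh/t
P = W·T = 5.3123·994.9 = 5285.2 kW

P = 5285.2 kW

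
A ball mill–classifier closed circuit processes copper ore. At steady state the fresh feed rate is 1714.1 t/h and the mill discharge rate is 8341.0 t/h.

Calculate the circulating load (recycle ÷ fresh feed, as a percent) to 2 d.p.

M = F + R at steady state, so:
R = M − F = 8341.0 − 1714.1 = 6626.9 t/h
CL = 100·R/F = 100·6626.9/1714.1 = 386.61 %

CL = 386.61 %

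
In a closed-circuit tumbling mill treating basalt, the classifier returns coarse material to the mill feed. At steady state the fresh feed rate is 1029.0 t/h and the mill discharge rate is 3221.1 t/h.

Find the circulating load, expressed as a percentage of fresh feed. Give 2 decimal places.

Mill node: discharge = fresh + recycle.
R = M − F = 3221.1 − 1029.0 = 2192.1 t/h
CL = 100·R/F = 100·2192.1/1029.0 = 213.03 %

CL = 213.03 %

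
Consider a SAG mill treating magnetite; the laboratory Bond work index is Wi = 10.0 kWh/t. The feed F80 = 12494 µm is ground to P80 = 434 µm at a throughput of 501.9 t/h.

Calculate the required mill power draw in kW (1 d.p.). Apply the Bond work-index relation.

W = 10·Wi·(P80^(-½) − F80^(-½))
W = 10·10.0·(1/√434 − 1/√12494) = 10·10.0·(0.039055) = 3.9055 kWh/t
P_mill = W·ṁ = 3.9055·501.9 = 1960.2 kW

P = 1960.2 kW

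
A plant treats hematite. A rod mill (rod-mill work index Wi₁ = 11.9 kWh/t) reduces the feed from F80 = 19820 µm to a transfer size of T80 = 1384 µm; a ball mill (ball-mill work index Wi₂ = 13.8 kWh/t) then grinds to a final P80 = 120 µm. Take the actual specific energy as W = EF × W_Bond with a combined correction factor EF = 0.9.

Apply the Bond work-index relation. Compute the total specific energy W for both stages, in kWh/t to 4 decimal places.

Bond:  W = 10 Wi (1/√P − 1/√F)
Stage 1 (19820→1384 µm, Wi₁=11.9): W₁ = 10·11.9·(0.026880 − 0.007103) = 2.3535 kWh/t
Stage 2 (1384→120 µm, Wi₂=13.8): W₂ = 10·13.8·(0.091287 − 0.026880) = 8.8882 kWh/t
W = W₁ + W₂ = 2.3535 + 8.8882 = 11.2416 kWh/t
Apply correction: 11.2416 × 0.9 = 10.1175 kWh/t

W = 10.1175 kWh/t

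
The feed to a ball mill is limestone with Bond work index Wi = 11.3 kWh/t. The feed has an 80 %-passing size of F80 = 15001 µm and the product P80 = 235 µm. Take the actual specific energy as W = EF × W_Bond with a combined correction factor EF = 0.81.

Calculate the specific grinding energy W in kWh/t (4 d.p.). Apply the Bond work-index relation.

Bond:  W = 10 Wi (1/√P − 1/√F)
1/√235 = 0.065233;  1/√15001 = 0.008165
W = 10·11.3·(0.065233 − 0.008165) = 6.4487 kWh/t
W_actual = 0.81 × 6.4487 = 5.2234 kWh/t

W = 5.2234 kWh/t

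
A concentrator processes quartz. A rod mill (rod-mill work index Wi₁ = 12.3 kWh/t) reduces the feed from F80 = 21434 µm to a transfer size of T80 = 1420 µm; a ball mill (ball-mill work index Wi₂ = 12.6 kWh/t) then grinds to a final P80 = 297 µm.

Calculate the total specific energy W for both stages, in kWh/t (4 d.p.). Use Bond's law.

W = 10 Wi / √P80 − 10 Wi / √F80
Stage 1 (21434→1420 µm, Wi₁=12.3): W₁ = 10·12.3·(0.026537 − 0.006830) = 2.4239 kWh/t
Stage 2 (1420→297 µm, Wi₂=12.6): W₂ = 10·12.6·(0.058026 − 0.026537) = 3.9676 kWh/t
W = W₁ + W₂ = 2.4239 + 3.9676 = 6.3915 kWh/t

W = 6.3915 kWh/t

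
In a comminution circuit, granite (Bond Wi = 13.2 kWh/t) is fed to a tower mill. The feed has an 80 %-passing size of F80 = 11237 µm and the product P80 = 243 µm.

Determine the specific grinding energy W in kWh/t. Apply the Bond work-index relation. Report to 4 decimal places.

W = 7.2226 kWh/t

W = 10 Wi (P80^-0.5 − F80^-0.5)
1/√243 = 0.064150;  1/√11237 = 0.009434
W = 10·13.2·(0.064150 − 0.009434) = 7.2226 kWh/t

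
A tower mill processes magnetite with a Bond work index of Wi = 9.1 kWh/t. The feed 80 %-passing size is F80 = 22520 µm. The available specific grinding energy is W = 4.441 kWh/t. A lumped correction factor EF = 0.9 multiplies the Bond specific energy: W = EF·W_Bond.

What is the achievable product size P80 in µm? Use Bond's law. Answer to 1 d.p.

W = 10·Wi·(P80^(-½) − F80^(-½))
W_Bond = W / EF = 4.441 / 0.9 = 4.9344 kWh/t
⇒ 1/√P80 = W_Bond/(10·Wi) + 1/√F80
  = 4.9344/(10·9.1) + 1/√22520 = 0.054225 + 0.006664 = 0.060888
P80 = (1/0.060888)² = 16.4235² = 269.73 µm

P80 = 269.7 µm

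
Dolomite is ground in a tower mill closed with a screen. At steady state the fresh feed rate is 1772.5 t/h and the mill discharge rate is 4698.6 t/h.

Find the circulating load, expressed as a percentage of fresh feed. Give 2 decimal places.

Mill node: discharge = fresh + recycle.
R = M − F = 4698.6 − 1772.5 = 2926.1 t/h
CL = 100·R/F = 100·2926.1/1772.5 = 165.08 %

CL = 165.08 %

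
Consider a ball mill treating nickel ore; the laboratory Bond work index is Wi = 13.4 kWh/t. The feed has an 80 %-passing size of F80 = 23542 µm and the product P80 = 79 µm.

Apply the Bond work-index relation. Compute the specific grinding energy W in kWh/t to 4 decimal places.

W = 10 Wi / √P80 − 10 Wi / √F80
1/√79 = 0.112509;  1/√23542 = 0.006517
W = 10·13.4·(0.112509 − 0.006517) = 14.2028 kWh/t

W = 14.2028 kWh/t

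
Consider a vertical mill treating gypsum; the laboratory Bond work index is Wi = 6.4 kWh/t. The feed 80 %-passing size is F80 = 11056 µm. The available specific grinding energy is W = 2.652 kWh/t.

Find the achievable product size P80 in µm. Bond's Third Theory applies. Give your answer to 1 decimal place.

P80 = 385.3 µm

W = 10·Wi·(P80^(-½) − F80^(-½))
1/√P80 = 1/√F80 + W/(10·Wi)
  = 2.6520/(10·6.4) + 1/√11056 = 0.041438 + 0.009510 = 0.050948
P80 = (1/0.050948)² = 19.6279² = 385.25 µm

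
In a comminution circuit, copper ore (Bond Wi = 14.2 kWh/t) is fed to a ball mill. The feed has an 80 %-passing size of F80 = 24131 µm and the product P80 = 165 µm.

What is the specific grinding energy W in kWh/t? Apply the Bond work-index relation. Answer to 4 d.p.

W = 10.1406 kWh/t

W = 10·Wi·(P80^(-½) − F80^(-½))
1/√165 = 0.077850;  1/√24131 = 0.006437
W = 10·14.2·(0.077850 − 0.006437) = 10.1406 kWh/t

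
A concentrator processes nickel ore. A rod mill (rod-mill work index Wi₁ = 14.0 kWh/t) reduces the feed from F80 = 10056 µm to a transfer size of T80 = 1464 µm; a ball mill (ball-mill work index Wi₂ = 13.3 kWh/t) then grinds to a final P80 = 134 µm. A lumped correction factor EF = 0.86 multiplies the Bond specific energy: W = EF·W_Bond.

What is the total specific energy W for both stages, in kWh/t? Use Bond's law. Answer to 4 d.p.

W = 10 Wi (1/√P80 − 1/√F80)  [Bond]
Stage 1 (10056→1464 µm, Wi₁=14.0): W₁ = 10·14.0·(0.026135 − 0.009972) = 2.2629 kWh/t
Stage 2 (1464→134 µm, Wi₂=13.3): W₂ = 10·13.3·(0.086387 − 0.026135) = 8.0134 kWh/t
W = W₁ + W₂ = 2.2629 + 8.0134 = 10.2763 kWh/t
Corrected W = EF·W_Bond = 0.86·10.2763 = 8.8376 kWh/t

W = 8.8376 kWh/t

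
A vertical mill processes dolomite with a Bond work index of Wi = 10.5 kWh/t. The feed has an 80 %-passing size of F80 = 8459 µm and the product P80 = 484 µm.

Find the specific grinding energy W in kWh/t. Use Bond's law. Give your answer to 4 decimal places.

W = 3.6311 kWh/t

W_Bond = 10·Wi·(1/√P₈₀ − 1/√F₈₀)
1/√484 = 0.045455;  1/√8459 = 0.010873
W = 10·10.5·(0.045455 − 0.010873) = 3.6311 kWh/t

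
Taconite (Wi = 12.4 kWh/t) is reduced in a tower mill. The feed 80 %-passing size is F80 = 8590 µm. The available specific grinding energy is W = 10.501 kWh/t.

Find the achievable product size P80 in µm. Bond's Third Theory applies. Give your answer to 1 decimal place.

P80 = 109.7 µm

W = 10·Wi·(P80^(-½) − F80^(-½))
P80^-0.5 = F80^-0.5 + W/(10 Wi)
  = 10.5010/(10·12.4) + 1/√8590 = 0.084685 + 0.010790 = 0.095475
P80 = (1/0.095475)² = 10.4739² = 109.70 µm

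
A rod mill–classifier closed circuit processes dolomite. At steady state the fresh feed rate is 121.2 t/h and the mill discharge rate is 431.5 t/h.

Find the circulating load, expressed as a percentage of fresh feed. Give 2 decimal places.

CL = 256.02 %

Discharge = new feed + return, hence
R = M − F = 431.5 − 121.2 = 310.3 t/h
CL = 100·R/F = 100·310.3/121.2 = 256.02 %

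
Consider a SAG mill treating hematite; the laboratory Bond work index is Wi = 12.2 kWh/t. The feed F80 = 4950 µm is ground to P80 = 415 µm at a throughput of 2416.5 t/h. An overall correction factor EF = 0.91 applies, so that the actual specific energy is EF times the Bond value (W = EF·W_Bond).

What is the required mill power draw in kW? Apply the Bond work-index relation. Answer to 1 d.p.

P = 9356.2 kW

W_Bond = 10·Wi·(1/√P₈₀ − 1/√F₈₀)
W = 10·12.2·(1/√415 − 1/√4950) = 10·12.2·(0.034875) = 4.2547 kWh/t
With EF = 0.91: W = 4.2547·0.91 = 3.8718 kWh/t
Mill draw = 3.8718 × 2416.5 = 9356.2 kW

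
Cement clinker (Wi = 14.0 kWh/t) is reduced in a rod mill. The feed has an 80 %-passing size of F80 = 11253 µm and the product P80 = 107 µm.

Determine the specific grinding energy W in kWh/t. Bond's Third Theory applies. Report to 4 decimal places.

W_Bond = 10·Wi·(1/√P₈₀ − 1/√F₈₀)
1/√107 = 0.096674;  1/√11253 = 0.009427
W = 10·14.0·(0.096674 − 0.009427) = 12.2146 kWh/t

W = 12.2146 kWh/t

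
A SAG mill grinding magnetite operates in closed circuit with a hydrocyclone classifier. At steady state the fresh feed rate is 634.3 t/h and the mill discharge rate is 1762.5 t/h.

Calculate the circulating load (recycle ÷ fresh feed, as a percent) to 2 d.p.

Discharge = new feed + return, hence
R = M − F = 1762.5 − 634.3 = 1128.2 t/h
CL = 100·R/F = 100·1128.2/634.3 = 177.87 %

CL = 177.87 %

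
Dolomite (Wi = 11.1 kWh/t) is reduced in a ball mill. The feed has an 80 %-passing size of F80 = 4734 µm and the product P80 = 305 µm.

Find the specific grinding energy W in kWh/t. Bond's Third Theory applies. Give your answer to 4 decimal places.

Bond: W = 10·Wi·(1/√P80 − 1/√F80)
1/√305 = 0.057260;  1/√4734 = 0.014534
W = 10·11.1·(0.057260 − 0.014534) = 4.7426 kWh/t

W = 4.7426 kWh/t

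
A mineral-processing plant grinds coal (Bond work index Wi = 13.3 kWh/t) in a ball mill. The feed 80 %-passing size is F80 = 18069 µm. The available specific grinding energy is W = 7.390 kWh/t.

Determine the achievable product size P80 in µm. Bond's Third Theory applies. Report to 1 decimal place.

W = 10 Wi (P80^-0.5 − F80^-0.5)
1/√P80 = 1/√F80 + W/(10·Wi)
  = 7.3900/(10·13.3) + 1/√18069 = 0.055564 + 0.007439 = 0.063003
P80 = (1/0.063003)² = 15.8722² = 251.93 µm

P80 = 251.9 µm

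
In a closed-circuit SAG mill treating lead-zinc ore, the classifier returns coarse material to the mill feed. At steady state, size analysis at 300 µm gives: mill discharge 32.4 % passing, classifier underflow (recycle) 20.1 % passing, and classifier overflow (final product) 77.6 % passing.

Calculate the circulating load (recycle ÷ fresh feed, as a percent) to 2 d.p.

CL = 367.48 %

Classifier node, passing 300 µm:
Fd + Rd = Ru + Fo ⇒ R/F = (o−d)/(d−u)
r = (77.6 − 32.4)/(32.4 − 20.1) = 45.2/12.3 = 3.6748
CL = 100·r = 367.48 %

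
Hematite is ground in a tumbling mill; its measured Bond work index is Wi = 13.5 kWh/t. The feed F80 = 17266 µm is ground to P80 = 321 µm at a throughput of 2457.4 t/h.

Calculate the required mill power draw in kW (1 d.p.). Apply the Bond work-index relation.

W = 10 Wi / √P80 − 10 Wi / √F80
W = 10·13.5·(1/√321 − 1/√17266) = 10·13.5·(0.048204) = 6.5076 kWh/t
P = W·T = 6.5076·2457.4 = 15991.7 kW

P = 15991.7 kW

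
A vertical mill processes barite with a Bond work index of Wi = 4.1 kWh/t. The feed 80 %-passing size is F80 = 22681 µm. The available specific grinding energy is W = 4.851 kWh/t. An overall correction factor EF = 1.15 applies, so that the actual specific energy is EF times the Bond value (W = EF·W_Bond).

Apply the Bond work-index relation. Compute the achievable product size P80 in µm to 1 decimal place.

Bond:  W = 10 Wi (1/√P − 1/√F)
W_Bond = W / EF = 4.851 / 1.15 = 4.2183 kWh/t
P80^(−½) = W_Bond/(10 Wi) + F80^(−½)
  = 4.2183/(10·4.1) + 1/√22681 = 0.102884 + 0.006640 = 0.109524
P80 = (1/0.109524)² = 9.1304² = 83.36 µm

P80 = 83.4 µm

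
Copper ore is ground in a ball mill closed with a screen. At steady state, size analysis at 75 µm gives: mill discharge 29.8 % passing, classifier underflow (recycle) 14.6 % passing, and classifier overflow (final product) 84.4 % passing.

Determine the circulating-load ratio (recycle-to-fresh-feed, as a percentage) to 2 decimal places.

CL = 359.21 %

Two-product formula at 75 µm:
r = (o − d)/(d − u)
r = (84.4 − 29.8)/(29.8 − 14.6) = 54.6/15.2 = 3.5921
CL = 100·r = 359.21 %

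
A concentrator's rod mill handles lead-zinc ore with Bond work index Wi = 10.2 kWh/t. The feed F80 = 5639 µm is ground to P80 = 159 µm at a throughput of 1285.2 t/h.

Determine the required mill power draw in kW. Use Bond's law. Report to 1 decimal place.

W = 10 Wi (P80^-0.5 − F80^-0.5)
W = 10·10.2·(1/√159 − 1/√5639) = 10·10.2·(0.065988) = 6.7308 kWh/t
P_mill = W·ṁ = 6.7308·1285.2 = 8650.4 kW

P = 8650.4 kW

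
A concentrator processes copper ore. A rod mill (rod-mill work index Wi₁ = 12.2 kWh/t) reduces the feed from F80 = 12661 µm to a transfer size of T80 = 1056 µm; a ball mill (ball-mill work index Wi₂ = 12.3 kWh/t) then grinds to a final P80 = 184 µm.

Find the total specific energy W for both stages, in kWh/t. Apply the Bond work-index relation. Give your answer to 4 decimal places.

W = 7.9527 kWh/t

Bond: W = 10·Wi·(1/√P80 − 1/√F80)
Stage 1 (12661→1056 µm, Wi₁=12.2): W₁ = 10·12.2·(0.030773 − 0.008887) = 2.6700 kWh/t
Stage 2 (1056→184 µm, Wi₂=12.3): W₂ = 10·12.3·(0.073721 − 0.030773) = 5.2826 kWh/t
W = W₁ + W₂ = 2.6700 + 5.2826 = 7.9527 kWh/t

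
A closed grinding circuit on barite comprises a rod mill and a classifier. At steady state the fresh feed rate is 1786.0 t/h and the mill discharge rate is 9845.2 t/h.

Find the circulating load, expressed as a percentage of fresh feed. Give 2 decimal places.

CL = 451.24 %

Mill node: discharge = fresh + recycle.
R = M − F = 9845.2 − 1786.0 = 8059.2 t/h
CL = 100·R/F = 100·8059.2/1786.0 = 451.24 %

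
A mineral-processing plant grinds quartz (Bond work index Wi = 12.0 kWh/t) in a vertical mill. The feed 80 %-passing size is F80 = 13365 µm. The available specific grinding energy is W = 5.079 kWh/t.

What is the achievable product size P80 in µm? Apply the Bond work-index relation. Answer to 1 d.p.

P80 = 384.8 µm

Bond:  W = 10 Wi (1/√P − 1/√F)
⇒ 1/√P80 = W/(10 Wi) + 1/√F80
  = 5.0790/(10·12.0) + 1/√13365 = 0.042325 + 0.008650 = 0.050975
P80 = (1/0.050975)² = 19.6175² = 384.84 µm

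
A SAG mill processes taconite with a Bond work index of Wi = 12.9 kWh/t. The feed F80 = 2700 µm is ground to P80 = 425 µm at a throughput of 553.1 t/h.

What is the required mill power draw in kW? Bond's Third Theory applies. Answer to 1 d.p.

P = 2087.8 kW

W_Bond = 10·Wi·(1/√P₈₀ − 1/√F₈₀)
W = 10·12.9·(1/√425 − 1/√2700) = 10·12.9·(0.029262) = 3.7748 kWh/t
Power = W × throughput = 3.7748 kWh/t × 553.1 t/h = 2087.8 kW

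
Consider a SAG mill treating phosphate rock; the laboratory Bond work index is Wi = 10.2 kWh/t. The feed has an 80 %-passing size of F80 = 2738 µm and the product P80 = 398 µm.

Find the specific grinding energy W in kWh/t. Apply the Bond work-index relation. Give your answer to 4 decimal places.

W = 3.1635 kWh/t

W = 10 Wi (P80^-0.5 − F80^-0.5)
1/√398 = 0.050125;  1/√2738 = 0.019111
W = 10·10.2·(0.050125 − 0.019111) = 3.1635 kWh/t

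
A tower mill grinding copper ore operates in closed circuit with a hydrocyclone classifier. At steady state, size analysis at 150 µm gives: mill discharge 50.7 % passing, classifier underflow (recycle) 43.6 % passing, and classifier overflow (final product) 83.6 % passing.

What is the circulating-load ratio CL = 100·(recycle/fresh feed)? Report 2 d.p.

Mass balance on the −150 µm fraction:
(1+r)d = ru + o → r = (o−d)/(d−u)
r = (83.6 − 50.7)/(50.7 − 43.6) = 32.9/7.1 = 4.6338
CL = 100·r = 463.38 %

CL = 463.38 %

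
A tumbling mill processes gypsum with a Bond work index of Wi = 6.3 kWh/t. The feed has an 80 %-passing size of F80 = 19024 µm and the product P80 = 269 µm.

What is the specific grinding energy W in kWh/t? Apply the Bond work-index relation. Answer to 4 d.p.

W = 3.3844 kWh/t

Bond:  W = 10 Wi (1/√P − 1/√F)
1/√269 = 0.060971;  1/√19024 = 0.007250
W = 10·6.3·(0.060971 − 0.007250) = 3.3844 kWh/t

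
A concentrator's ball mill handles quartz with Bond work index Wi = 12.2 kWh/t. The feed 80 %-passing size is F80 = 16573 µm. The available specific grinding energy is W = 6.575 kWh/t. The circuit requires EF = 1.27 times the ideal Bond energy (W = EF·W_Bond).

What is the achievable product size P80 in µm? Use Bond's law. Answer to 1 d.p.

Bond:  W = 10 Wi (1/√P − 1/√F)
W_Bond = W / EF = 6.575 / 1.27 = 5.1772 kWh/t
P80^-0.5 = F80^-0.5 + W_Bond/(10 Wi)
  = 5.1772/(10·12.2) + 1/√16573 = 0.042436 + 0.007768 = 0.050204
P80 = (1/0.050204)² = 19.9189² = 396.76 µm

P80 = 396.8 µm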